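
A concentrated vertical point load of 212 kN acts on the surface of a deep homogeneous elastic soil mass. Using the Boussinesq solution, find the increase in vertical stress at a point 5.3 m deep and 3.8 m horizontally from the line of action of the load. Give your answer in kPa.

Boussinesq vertical stress below a point load on an elastic half-space:
Δσ_z = 3P/(2πz²) · [1 + (r/z)²]^(−5/2)
r/z = 3.8/5.3 = 0.71698; [1+(r/z)²]^(−5/2) = 0.35452.
Δσ_z = 3×212/(2π×5.3²) × 0.35452 = 3.6035 × 0.35452 = 1.278 kPa

Δσ_z ≈ 1.28 kPa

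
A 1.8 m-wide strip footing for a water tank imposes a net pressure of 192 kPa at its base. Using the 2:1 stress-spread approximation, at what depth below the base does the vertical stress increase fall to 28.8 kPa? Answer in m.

z ≈ 10.2 m

2:1 spreading — at depth z the loaded area has grown by z in each plan dimension:
qB/(B+z) = Δσ_z ⇒ z = qB/Δσ_z − B = 192×1.8/28.8 − 1.8 = 10.2 m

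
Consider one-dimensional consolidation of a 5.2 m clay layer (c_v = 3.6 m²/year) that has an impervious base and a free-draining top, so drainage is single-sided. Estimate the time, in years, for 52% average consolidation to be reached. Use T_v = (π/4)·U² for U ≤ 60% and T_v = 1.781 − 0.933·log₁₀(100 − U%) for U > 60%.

Drainage path length: H_d = H = 5.2 m (single drainage).
U ≤ 60%: T_v = (π/4)·U² = (π/4)×0.52² = 0.21237.
t = T_v·H_d²/c_v = 0.21237×5.2²/3.6 = 1.595 years.

t ≈ 1.6 years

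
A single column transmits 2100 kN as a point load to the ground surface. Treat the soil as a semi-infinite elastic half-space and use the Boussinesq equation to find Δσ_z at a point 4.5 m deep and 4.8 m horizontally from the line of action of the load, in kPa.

Boussinesq vertical stress below a point load on an elastic half-space:
Δσ_z = 3P/(2πz²) · [1 + (r/z)²]^(−5/2)
r/z = 4.8/4.5 = 1.0667; [1+(r/z)²]^(−5/2) = 0.14966.
Δσ_z = 3×2100/(2π×4.5²) × 0.14966 = 49.515 × 0.14966 = 7.41 kPa

Δσ_z ≈ 7.41 kPa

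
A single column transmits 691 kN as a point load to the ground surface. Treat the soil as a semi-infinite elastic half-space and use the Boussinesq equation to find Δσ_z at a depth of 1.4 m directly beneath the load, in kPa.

Δσ_z ≈ 168 kPa

Boussinesq vertical stress below a point load on an elastic half-space:
Δσ_z = 3P/(2πz²) · [1 + (r/z)²]^(−5/2)
r/z = 0/1.4 = 0; [1+(r/z)²]^(−5/2) = 1.
Δσ_z = 3×691/(2π×1.4²) × 1 = 168.33 × 1 = 168.3 kPa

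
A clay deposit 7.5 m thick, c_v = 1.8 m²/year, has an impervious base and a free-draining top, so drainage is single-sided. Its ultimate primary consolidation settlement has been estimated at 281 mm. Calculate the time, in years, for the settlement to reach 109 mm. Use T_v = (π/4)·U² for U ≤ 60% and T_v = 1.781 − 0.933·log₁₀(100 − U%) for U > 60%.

Drainage path length: H_d = H = 7.5 m (single drainage).
U = S(t)/S_ult = 109/281 = 0.3879.
U ≤ 60%: T_v = (π/4)·U² = (π/4)×0.3879² = 0.11818.
t = T_v·H_d²/c_v = 0.11818×7.5²/1.8 = 3.693 years.

t ≈ 3.69 years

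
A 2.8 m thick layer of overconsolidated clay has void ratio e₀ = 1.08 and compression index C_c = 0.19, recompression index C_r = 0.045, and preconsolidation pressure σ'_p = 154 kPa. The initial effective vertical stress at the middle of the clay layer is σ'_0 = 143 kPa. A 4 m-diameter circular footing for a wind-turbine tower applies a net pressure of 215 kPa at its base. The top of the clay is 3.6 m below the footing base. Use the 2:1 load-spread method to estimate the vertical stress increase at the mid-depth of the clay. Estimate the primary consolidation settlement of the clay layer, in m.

S_c ≈ 0.0226 m

Mid-depth of clay below the footing base: z = 3.6 + 2.8/2 = 5 m.
Stress increase at mid-clay by the 2:1 spreading method:
Δσ ≈ qD²/(D+z)² = 215×4²/(4+5)² = 42.469 kPa
Final effective stress: σ'_f = 143 + 42.469 = 185.47 kPa.
σ'_f = 185.47 > σ'_p = 154 kPa, so the stress path crosses the preconsolidation pressure — recompression up to σ'_p, then virgin compression beyond:
S_c = H/(1+e₀)·[C_r·log₁₀(σ'_p/σ'_0) + C_c·log₁₀(σ'_f/σ'_p)]
    = 2.8/2.08 × [0.045×log₁₀(154/143) + 0.19×log₁₀(185.47/154)]
    = 1.3462 × [0.0014483 + 0.015343] = 0.0226 m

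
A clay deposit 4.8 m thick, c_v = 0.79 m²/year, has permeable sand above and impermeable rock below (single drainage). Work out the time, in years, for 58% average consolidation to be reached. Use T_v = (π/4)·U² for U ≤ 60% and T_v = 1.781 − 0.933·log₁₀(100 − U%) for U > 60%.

t ≈ 7.71 years

Drainage path length: H_d = H = 4.8 m (single drainage).
U ≤ 60%: T_v = (π/4)·U² = (π/4)×0.58² = 0.26421.
t = T_v·H_d²/c_v = 0.26421×4.8²/0.79 = 7.706 years.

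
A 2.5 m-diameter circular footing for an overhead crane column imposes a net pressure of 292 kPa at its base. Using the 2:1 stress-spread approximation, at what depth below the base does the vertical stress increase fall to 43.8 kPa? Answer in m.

z ≈ 3.95 m

2:1 spreading — at depth z the loaded area has grown by z in each plan dimension:
qD²/(D+z)² = Δσ_z ⇒ z = D(√(q/Δσ_z) − 1) = 2.5×(√(292/43.8) − 1) = 3.955 m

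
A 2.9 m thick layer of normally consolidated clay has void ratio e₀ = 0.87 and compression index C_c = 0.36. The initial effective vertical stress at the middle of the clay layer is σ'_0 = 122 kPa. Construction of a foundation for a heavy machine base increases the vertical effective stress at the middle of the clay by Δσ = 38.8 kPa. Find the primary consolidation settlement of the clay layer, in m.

S_c ≈ 0.067 m

Final effective stress: σ'_f = σ'_0 + Δσ = 122 + 38.8 = 160.8 kPa.
Normally consolidated clay, so the full stress increment lies on the virgin compression line:
S_c = C_c·H/(1+e₀)·log₁₀(σ'_f/σ'_0) = 0.36×2.9/(1+0.87)×log₁₀(160.8/122)
    = 0.55829 × 0.11993 = 0.06696 m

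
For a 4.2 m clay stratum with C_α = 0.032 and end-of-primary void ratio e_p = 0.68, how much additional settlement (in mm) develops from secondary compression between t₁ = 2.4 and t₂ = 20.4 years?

S_s ≈ 74.4 mm

Secondary compression: S_s = C_α·H/(1+e_p)·log₁₀(t₂/t₁)
S_s = 0.032×4.2/(1+0.68)×log₁₀(20.4/2.4)
    = 0.08 × 0.9294 = 0.07435 m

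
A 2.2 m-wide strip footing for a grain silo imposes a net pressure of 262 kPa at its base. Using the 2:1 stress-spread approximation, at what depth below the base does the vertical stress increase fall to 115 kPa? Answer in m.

z ≈ 2.81 m

2:1 spreading — at depth z the loaded area has grown by z in each plan dimension:
qB/(B+z) = Δσ_z ⇒ z = qB/Δσ_z − B = 262×2.2/115 − 2.2 = 2.812 m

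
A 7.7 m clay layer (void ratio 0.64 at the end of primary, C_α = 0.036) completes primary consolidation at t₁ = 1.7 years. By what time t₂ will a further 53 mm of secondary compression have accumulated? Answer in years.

t₂ ≈ 3.5 years

S_s = C_α·H/(1+e_p)·log₁₀(t₂/t₁) ⇒ log₁₀(t₂/t₁) = S_s·(1+e_p)/(C_α·H).
log₁₀(t₂/t₁) = 0.053 × (1+0.64) / (0.036×7.7) = 0.3136
t₂ = t₁ × 10^0.3136 = 1.7 × 2.059 = 3.5 years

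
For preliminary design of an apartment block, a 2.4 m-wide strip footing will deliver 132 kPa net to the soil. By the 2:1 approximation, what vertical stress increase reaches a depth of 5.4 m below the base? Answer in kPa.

By the 2:1 method the load spreads at 1 horizontal : 2 vertical, so at depth z the loaded area has grown by z in each plan dimension:
Δσ = qB/(B+z) = 132×2.4/(2.4+5.4) = 40.615 kPa

Δσ_z ≈ 40.6 kPa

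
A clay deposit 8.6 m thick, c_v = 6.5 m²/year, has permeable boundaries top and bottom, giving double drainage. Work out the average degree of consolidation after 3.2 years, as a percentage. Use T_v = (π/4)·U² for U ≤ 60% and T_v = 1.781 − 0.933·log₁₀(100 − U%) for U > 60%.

Drainage path length: H_d = H/2 = 4.3 m (double drainage).
T_v = c_v·t/H_d² = 6.5×3.2/4.3² = 1.1249.
T_v = 1.1249 corresponds to the U > 60% branch:
U = 1 − 10^((1.781 − T_v)/0.933)/100 = 0.9495

U ≈ 95 %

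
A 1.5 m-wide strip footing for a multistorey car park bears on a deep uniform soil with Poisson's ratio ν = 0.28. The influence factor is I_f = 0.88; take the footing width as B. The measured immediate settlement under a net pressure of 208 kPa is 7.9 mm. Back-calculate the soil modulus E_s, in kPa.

S_e = q·B·(1−ν²)/E_s · I_f  ⇒  E_s = q·B·(1−ν²)·I_f / S_e.
E_s = 208 × 1.5 × 0.9216 × 0.88 / 0.0079 = 32030 kPa

E_s ≈ 32000 kPa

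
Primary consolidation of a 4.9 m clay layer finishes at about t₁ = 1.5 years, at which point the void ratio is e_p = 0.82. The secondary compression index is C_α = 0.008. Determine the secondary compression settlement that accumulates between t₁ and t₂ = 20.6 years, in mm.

S_s ≈ 24.5 mm

Secondary compression: S_s = C_α·H/(1+e_p)·log₁₀(t₂/t₁)
S_s = 0.008×4.9/(1+0.82)×log₁₀(20.6/1.5)
    = 0.02154 × 1.138 = 0.02451 m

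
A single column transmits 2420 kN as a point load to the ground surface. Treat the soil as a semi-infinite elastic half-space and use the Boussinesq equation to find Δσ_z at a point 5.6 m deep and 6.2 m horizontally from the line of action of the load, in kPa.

Δσ_z ≈ 4.99 kPa

Boussinesq vertical stress below a point load on an elastic half-space:
Δσ_z = 3P/(2πz²) · [1 + (r/z)²]^(−5/2)
r/z = 6.2/5.6 = 1.1071; [1+(r/z)²]^(−5/2) = 0.1353.
Δσ_z = 3×2420/(2π×5.6²) × 0.1353 = 36.845 × 0.1353 = 4.985 kPa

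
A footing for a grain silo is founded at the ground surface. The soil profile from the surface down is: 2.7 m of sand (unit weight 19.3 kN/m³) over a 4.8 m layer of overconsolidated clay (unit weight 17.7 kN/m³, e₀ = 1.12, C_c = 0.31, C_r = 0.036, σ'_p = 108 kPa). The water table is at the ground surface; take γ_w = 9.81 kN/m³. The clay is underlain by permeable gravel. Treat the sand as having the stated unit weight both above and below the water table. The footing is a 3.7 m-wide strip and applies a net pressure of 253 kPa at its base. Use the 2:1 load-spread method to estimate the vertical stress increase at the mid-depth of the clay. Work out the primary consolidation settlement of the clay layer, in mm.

Mid-depth of clay below the ground surface: z = 2.7 + 4.8/2 = 5.1 m.
Total vertical stress at mid-clay: σ_v = 19.3×2.7 + 17.7×2.4 = 94.59 kPa.
Pore pressure: u = 9.81×(5.1 − 0) = 50.031 kPa.
Initial effective stress: σ'_0 = σ_v − u = 94.59 − 50.031 = 44.559 kPa.
Stress increase at mid-clay by the 2:1 spreading method:
Δσ = qB/(B+z) = 253×3.7/(3.7+5.1) = 106.38 kPa
Final effective stress: σ'_f = 44.559 + 106.38 = 150.94 kPa.
σ'_f = 150.94 > σ'_p = 108 kPa, so the stress path crosses the preconsolidation pressure — recompression up to σ'_p, then virgin compression beyond:
S_c = H/(1+e₀)·[C_r·log₁₀(σ'_p/σ'_0) + C_c·log₁₀(σ'_f/σ'_p)]
    = 4.8/2.12 × [0.036×log₁₀(108/44.559) + 0.31×log₁₀(150.94/108)]
    = 2.2642 × [0.013842 + 0.045068] = 0.1334 m

S_c ≈ 133 mm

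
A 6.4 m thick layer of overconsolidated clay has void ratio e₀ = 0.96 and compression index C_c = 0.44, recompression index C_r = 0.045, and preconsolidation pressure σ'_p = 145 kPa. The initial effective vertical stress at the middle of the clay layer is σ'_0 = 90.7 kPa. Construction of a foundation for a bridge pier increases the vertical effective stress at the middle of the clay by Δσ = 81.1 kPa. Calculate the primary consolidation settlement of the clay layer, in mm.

S_c ≈ 136 mm

Final effective stress: σ'_f = 90.7 + 81.1 = 171.8 kPa.
σ'_f = 171.8 > σ'_p = 145 kPa, so the stress path crosses the preconsolidation pressure — recompression up to σ'_p, then virgin compression beyond:
S_c = H/(1+e₀)·[C_r·log₁₀(σ'_p/σ'_0) + C_c·log₁₀(σ'_f/σ'_p)]
    = 6.4/1.96 × [0.045×log₁₀(145/90.7) + 0.44×log₁₀(171.8/145)]
    = 3.2653 × [0.0091692 + 0.032408] = 0.1358 m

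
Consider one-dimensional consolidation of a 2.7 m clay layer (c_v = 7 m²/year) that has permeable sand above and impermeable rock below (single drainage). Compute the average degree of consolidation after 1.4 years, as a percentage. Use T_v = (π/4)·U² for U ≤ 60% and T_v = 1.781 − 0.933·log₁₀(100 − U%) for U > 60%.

U ≈ 97.1 %

Drainage path length: H_d = H = 2.7 m (single drainage).
T_v = c_v·t/H_d² = 7×1.4/2.7² = 1.3443.
T_v = 1.3443 corresponds to the U > 60% branch:
U = 1 − 10^((1.781 − T_v)/0.933)/100 = 0.9706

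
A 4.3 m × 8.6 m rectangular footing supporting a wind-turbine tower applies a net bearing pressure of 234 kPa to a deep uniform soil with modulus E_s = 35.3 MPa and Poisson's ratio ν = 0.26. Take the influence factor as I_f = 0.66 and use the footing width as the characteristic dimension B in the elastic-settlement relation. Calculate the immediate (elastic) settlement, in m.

S_e ≈ 0.0175 m

Immediate (elastic) settlement: S_e = q·B·(1−ν²)/E_s · I_f.
E_s = 35.3 MPa = 35300 kPa.
S_e = 234 × 4.3 × (1 − 0.26²) / 35300 × 0.66
    = 234 × 4.3 × 0.9324 / 35300 × 0.66
    = 0.01754 m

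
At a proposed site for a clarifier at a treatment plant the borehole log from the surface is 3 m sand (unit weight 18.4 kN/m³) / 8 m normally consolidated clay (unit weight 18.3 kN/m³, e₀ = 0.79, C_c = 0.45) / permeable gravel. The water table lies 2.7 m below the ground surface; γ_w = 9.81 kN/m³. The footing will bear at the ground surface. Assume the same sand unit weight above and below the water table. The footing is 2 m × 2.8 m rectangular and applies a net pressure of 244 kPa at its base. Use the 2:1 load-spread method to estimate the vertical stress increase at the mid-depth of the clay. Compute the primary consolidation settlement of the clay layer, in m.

S_c ≈ 0.144 m

Mid-depth of clay below the ground surface: z = 3 + 8/2 = 7 m.
Total vertical stress at mid-clay: σ_v = 18.4×3 + 18.3×4 = 128.4 kPa.
Pore pressure: u = 9.81×(7 − 2.7) = 42.183 kPa.
Initial effective stress: σ'_0 = σ_v − u = 128.4 − 42.183 = 86.217 kPa.
Stress increase at mid-clay by the 2:1 spreading method:
Δσ = qBL/((B+z)(L+z)) = 244×2×2.8/((2+7)(2.8+7)) = 15.492 kPa
Final effective stress: σ'_f = σ'_0 + Δσ = 86.217 + 15.492 = 101.71 kPa.
Normally consolidated clay, so the full stress increment lies on the virgin compression line:
S_c = C_c·H/(1+e₀)·log₁₀(σ'_f/σ'_0) = 0.45×8/(1+0.79)×log₁₀(101.71/86.217)
    = 2.0112 × 0.071771 = 0.1443 m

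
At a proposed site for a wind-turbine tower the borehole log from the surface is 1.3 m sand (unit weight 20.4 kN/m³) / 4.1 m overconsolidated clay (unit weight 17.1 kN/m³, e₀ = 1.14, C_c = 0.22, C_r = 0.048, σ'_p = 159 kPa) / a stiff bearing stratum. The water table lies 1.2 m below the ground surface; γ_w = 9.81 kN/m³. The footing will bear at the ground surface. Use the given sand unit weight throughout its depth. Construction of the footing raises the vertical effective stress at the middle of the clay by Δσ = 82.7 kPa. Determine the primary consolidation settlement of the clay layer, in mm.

Mid-depth of clay below the ground surface: z = 1.3 + 4.1/2 = 3.35 m.
Total vertical stress at mid-clay: σ_v = 20.4×1.3 + 17.1×2.05 = 61.575 kPa.
Pore pressure: u = 9.81×(3.35 − 1.2) = 21.091 kPa.
Initial effective stress: σ'_0 = σ_v − u = 61.575 − 21.091 = 40.484 kPa.
Final effective stress: σ'_f = 40.484 + 82.7 = 123.18 kPa.
σ'_f = 123.18 ≤ σ'_p = 159 kPa, so the clay remains overconsolidated and only the recompression index applies:
S_c = C_r·H/(1+e₀)·log₁₀(σ'_f/σ'_0) = 0.048×4.1/2.14×log₁₀(123.18/40.484)
    = 0.091963 × 0.48326 = 0.04444 m

S_c ≈ 44.4 mm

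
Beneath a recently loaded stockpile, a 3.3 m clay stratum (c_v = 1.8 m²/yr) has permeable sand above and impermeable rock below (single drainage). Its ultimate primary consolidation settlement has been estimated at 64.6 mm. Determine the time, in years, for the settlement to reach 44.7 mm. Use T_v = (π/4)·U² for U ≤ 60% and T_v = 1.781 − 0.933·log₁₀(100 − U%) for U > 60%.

Drainage path length: H_d = H = 3.3 m (single drainage).
U = S(t)/S_ult = 44.7/64.6 = 0.692.
U > 60%: T_v = 1.781 − 0.933·log₁₀(100 − 69.195) = 0.39212.
t = T_v·H_d²/c_v = 0.39212×3.3²/1.8 = 2.372 years.

t ≈ 2.37 years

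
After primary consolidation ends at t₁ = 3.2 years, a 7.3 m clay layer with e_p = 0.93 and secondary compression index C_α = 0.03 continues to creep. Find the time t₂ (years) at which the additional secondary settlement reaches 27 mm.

t₂ ≈ 5.53 years

S_s = C_α·H/(1+e_p)·log₁₀(t₂/t₁) ⇒ log₁₀(t₂/t₁) = S_s·(1+e_p)/(C_α·H).
log₁₀(t₂/t₁) = 0.027 × (1+0.93) / (0.03×7.3) = 0.2379
t₂ = t₁ × 10^0.2379 = 3.2 × 1.73 = 5.535 years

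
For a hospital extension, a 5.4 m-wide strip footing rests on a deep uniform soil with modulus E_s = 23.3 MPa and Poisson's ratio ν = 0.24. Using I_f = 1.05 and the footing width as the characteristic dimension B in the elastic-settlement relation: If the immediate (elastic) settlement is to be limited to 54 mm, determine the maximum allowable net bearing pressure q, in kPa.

q ≈ 235 kPa

E_s = 23.3 MPa = 23300 kPa.
S_e = q·B·(1−ν²)/E_s · I_f  ⇒  q = S_e·E_s / (B·(1−ν²)·I_f).
q = 0.054 × 23300 / (5.4 × 0.9424 × 1.05) = 235.5 kPa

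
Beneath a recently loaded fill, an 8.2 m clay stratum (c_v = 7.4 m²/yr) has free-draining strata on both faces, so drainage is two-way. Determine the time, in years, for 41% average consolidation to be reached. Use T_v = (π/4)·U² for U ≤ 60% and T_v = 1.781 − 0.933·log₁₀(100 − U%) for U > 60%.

Drainage path length: H_d = H/2 = 4.1 m (double drainage).
U ≤ 60%: T_v = (π/4)·U² = (π/4)×0.41² = 0.13203.
t = T_v·H_d²/c_v = 0.13203×4.1²/7.4 = 0.2999 years.

t ≈ 0.3 years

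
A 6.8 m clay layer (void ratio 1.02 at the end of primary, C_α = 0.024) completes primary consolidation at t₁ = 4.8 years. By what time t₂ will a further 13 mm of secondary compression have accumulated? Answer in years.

S_s = C_α·H/(1+e_p)·log₁₀(t₂/t₁) ⇒ log₁₀(t₂/t₁) = S_s·(1+e_p)/(C_α·H).
log₁₀(t₂/t₁) = 0.013 × (1+1.02) / (0.024×6.8) = 0.1609
t₂ = t₁ × 10^0.1609 = 4.8 × 1.448 = 6.953 years

t₂ ≈ 6.95 years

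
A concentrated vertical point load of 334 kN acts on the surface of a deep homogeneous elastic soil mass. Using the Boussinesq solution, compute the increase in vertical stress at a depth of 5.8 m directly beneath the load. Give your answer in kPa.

Δσ_z ≈ 4.74 kPa

Boussinesq vertical stress below a point load on an elastic half-space:
Δσ_z = 3P/(2πz²) · [1 + (r/z)²]^(−5/2)
r/z = 0/5.8 = 0; [1+(r/z)²]^(−5/2) = 1.
Δσ_z = 3×334/(2π×5.8²) × 1 = 4.7406 × 1 = 4.741 kPa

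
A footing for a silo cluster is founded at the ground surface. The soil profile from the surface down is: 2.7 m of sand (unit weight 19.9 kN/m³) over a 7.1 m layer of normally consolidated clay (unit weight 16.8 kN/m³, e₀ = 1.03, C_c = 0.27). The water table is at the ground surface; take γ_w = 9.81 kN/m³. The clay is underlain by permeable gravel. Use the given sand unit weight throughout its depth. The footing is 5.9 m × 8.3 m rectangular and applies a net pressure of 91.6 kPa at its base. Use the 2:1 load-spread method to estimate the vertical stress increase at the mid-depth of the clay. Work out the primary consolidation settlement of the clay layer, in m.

S_c ≈ 0.163 m

Mid-depth of clay below the ground surface: z = 2.7 + 7.1/2 = 6.25 m.
Total vertical stress at mid-clay: σ_v = 19.9×2.7 + 16.8×3.55 = 113.37 kPa.
Pore pressure: u = 9.81×(6.25 − 0) = 61.312 kPa.
Initial effective stress: σ'_0 = σ_v − u = 113.37 − 61.312 = 52.058 kPa.
Stress increase at mid-clay by the 2:1 spreading method:
Δσ = qBL/((B+z)(L+z)) = 91.6×5.9×8.3/((5.9+6.25)(8.3+6.25)) = 25.374 kPa
Final effective stress: σ'_f = σ'_0 + Δσ = 52.058 + 25.374 = 77.432 kPa.
Normally consolidated clay, so the full stress increment lies on the virgin compression line:
S_c = C_c·H/(1+e₀)·log₁₀(σ'_f/σ'_0) = 0.27×7.1/(1+1.03)×log₁₀(77.432/52.058)
    = 0.94433 × 0.17243 = 0.1628 m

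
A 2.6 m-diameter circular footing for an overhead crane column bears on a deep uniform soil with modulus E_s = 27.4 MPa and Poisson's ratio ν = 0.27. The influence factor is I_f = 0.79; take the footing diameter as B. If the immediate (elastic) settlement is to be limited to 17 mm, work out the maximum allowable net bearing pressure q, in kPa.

q ≈ 245 kPa

E_s = 27.4 MPa = 27400 kPa.
S_e = q·B·(1−ν²)/E_s · I_f  ⇒  q = S_e·E_s / (B·(1−ν²)·I_f).
q = 0.017 × 27400 / (2.6 × 0.9271 × 0.79) = 244.6 kPa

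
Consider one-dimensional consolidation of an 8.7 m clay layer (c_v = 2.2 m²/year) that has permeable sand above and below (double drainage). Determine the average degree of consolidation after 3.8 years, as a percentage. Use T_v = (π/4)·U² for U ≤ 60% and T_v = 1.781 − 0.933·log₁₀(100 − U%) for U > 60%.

U ≈ 72.7 %

Drainage path length: H_d = H/2 = 4.35 m (double drainage).
T_v = c_v·t/H_d² = 2.2×3.8/4.35² = 0.4418.
T_v = 0.4418 corresponds to the U > 60% branch:
U = 1 − 10^((1.781 − T_v)/0.933)/100 = 0.7275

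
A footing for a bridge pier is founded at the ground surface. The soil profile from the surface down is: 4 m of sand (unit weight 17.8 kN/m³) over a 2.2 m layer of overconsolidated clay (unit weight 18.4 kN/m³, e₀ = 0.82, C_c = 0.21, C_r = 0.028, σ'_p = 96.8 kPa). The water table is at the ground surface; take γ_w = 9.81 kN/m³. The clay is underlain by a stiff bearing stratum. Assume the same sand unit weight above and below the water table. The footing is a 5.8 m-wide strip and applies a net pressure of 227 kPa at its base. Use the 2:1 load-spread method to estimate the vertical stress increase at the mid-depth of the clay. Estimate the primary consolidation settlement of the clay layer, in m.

S_c ≈ 0.0694 m

Mid-depth of clay below the ground surface: z = 4 + 2.2/2 = 5.1 m.
Total vertical stress at mid-clay: σ_v = 17.8×4 + 18.4×1.1 = 91.44 kPa.
Pore pressure: u = 9.81×(5.1 − 0) = 50.031 kPa.
Initial effective stress: σ'_0 = σ_v − u = 91.44 − 50.031 = 41.409 kPa.
Stress increase at mid-clay by the 2:1 spreading method:
Δσ = qB/(B+z) = 227×5.8/(5.8+5.1) = 120.79 kPa
Final effective stress: σ'_f = 41.409 + 120.79 = 162.2 kPa.
σ'_f = 162.2 > σ'_p = 96.8 kPa, so the stress path crosses the preconsolidation pressure — recompression up to σ'_p, then virgin compression beyond:
S_c = H/(1+e₀)·[C_r·log₁₀(σ'_p/σ'_0) + C_c·log₁₀(σ'_f/σ'_p)]
    = 2.2/1.82 × [0.028×log₁₀(96.8/41.409) + 0.21×log₁₀(162.2/96.8)]
    = 1.2088 × [0.010326 + 0.047077] = 0.06939 m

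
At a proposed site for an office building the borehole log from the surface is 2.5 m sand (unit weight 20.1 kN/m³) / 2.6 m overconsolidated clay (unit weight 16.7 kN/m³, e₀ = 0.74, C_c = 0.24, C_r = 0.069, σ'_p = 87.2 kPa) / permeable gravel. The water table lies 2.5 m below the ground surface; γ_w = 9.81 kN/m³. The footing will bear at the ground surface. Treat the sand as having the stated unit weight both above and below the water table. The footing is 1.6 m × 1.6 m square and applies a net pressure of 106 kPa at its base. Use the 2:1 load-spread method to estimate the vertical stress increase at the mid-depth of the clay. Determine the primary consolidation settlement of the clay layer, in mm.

S_c ≈ 6.54 mm

Mid-depth of clay below the ground surface: z = 2.5 + 2.6/2 = 3.8 m.
Total vertical stress at mid-clay: σ_v = 20.1×2.5 + 16.7×1.3 = 71.96 kPa.
Pore pressure: u = 9.81×(3.8 − 2.5) = 12.753 kPa.
Initial effective stress: σ'_0 = σ_v − u = 71.96 − 12.753 = 59.207 kPa.
Stress increase at mid-clay by the 2:1 spreading method:
Δσ = qBL/((B+z)(L+z)) = 106×1.6×1.6/((1.6+3.8)(1.6+3.8)) = 9.3059 kPa
Final effective stress: σ'_f = 59.207 + 9.3059 = 68.513 kPa.
σ'_f = 68.513 ≤ σ'_p = 87.2 kPa, so the clay remains overconsolidated and only the recompression index applies:
S_c = C_r·H/(1+e₀)·log₁₀(σ'_f/σ'_0) = 0.069×2.6/1.74×log₁₀(68.513/59.207)
    = 0.10311 × 0.0634 = 0.006537 m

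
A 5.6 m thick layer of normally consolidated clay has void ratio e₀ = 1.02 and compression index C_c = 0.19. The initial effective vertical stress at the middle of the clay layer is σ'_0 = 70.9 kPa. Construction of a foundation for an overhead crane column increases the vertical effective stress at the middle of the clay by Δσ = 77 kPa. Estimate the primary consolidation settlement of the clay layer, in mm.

Final effective stress: σ'_f = σ'_0 + Δσ = 70.9 + 77 = 147.9 kPa.
Normally consolidated clay, so the full stress increment lies on the virgin compression line:
S_c = C_c·H/(1+e₀)·log₁₀(σ'_f/σ'_0) = 0.19×5.6/(1+1.02)×log₁₀(147.9/70.9)
    = 0.52673 × 0.31932 = 0.1682 m

S_c ≈ 168 mm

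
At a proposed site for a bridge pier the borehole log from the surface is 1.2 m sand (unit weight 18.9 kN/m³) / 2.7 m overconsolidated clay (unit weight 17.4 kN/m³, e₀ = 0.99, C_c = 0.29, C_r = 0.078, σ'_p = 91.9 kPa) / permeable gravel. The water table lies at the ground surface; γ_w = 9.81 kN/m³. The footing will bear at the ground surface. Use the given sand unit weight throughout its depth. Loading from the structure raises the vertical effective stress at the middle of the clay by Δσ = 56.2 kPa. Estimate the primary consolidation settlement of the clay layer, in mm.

S_c ≈ 59.6 mm

Mid-depth of clay below the ground surface: z = 1.2 + 2.7/2 = 2.55 m.
Total vertical stress at mid-clay: σ_v = 18.9×1.2 + 17.4×1.35 = 46.17 kPa.
Pore pressure: u = 9.81×(2.55 − 0) = 25.015 kPa.
Initial effective stress: σ'_0 = σ_v − u = 46.17 − 25.015 = 21.155 kPa.
Final effective stress: σ'_f = 21.155 + 56.2 = 77.355 kPa.
σ'_f = 77.355 ≤ σ'_p = 91.9 kPa, so the clay remains overconsolidated and only the recompression index applies:
S_c = C_r·H/(1+e₀)·log₁₀(σ'_f/σ'_0) = 0.078×2.7/1.99×log₁₀(77.355/21.155)
    = 0.10583 × 0.56308 = 0.05959 m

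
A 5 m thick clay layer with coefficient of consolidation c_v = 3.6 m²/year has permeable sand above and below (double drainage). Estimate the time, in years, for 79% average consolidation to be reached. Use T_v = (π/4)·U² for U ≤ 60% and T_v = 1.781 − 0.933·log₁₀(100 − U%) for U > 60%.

t ≈ 0.95 years

Drainage path length: H_d = H/2 = 2.5 m (double drainage).
U > 60%: T_v = 1.781 − 0.933·log₁₀(100 − 79) = 0.54737.
t = T_v·H_d²/c_v = 0.54737×2.5²/3.6 = 0.9503 years.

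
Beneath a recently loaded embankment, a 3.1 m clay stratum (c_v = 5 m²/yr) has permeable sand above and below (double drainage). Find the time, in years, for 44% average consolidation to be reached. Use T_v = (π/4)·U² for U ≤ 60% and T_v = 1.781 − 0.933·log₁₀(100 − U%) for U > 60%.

Drainage path length: H_d = H/2 = 1.55 m (double drainage).
U ≤ 60%: T_v = (π/4)·U² = (π/4)×0.44² = 0.15205.
t = T_v·H_d²/c_v = 0.15205×1.55²/5 = 0.07306 years.

t ≈ 0.0731 years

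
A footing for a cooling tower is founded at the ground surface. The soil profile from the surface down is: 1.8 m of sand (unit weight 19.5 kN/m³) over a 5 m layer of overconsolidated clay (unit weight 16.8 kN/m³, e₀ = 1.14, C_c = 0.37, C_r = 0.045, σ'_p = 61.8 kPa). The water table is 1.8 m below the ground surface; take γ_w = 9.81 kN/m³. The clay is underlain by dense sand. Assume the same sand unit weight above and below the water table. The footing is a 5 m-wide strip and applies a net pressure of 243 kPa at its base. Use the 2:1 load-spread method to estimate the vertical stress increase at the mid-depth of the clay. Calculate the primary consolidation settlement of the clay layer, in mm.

Mid-depth of clay below the ground surface: z = 1.8 + 5/2 = 4.3 m.
Total vertical stress at mid-clay: σ_v = 19.5×1.8 + 16.8×2.5 = 77.1 kPa.
Pore pressure: u = 9.81×(4.3 − 1.8) = 24.525 kPa.
Initial effective stress: σ'_0 = σ_v − u = 77.1 − 24.525 = 52.575 kPa.
Stress increase at mid-clay by the 2:1 spreading method:
Δσ = qB/(B+z) = 243×5/(5+4.3) = 130.65 kPa
Final effective stress: σ'_f = 52.575 + 130.65 = 183.23 kPa.
σ'_f = 183.23 > σ'_p = 61.8 kPa, so the stress path crosses the preconsolidation pressure — recompression up to σ'_p, then virgin compression beyond:
S_c = H/(1+e₀)·[C_r·log₁₀(σ'_p/σ'_0) + C_c·log₁₀(σ'_f/σ'_p)]
    = 5/2.14 × [0.045×log₁₀(61.8/52.575) + 0.37×log₁₀(183.23/61.8)]
    = 2.3364 × [0.0031594 + 0.17464] = 0.4154 m

S_c ≈ 415 mm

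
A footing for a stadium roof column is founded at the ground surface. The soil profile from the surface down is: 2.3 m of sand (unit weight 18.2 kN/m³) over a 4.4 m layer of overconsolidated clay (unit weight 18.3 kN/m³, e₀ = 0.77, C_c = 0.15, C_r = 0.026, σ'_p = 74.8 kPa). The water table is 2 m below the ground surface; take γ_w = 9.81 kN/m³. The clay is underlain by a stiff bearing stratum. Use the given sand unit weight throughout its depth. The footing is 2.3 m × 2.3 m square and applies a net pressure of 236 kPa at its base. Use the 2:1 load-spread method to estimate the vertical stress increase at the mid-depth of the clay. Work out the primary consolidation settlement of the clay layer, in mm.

S_c ≈ 27.3 mm

Mid-depth of clay below the ground surface: z = 2.3 + 4.4/2 = 4.5 m.
Total vertical stress at mid-clay: σ_v = 18.2×2.3 + 18.3×2.2 = 82.12 kPa.
Pore pressure: u = 9.81×(4.5 − 2) = 24.525 kPa.
Initial effective stress: σ'_0 = σ_v − u = 82.12 − 24.525 = 57.595 kPa.
Stress increase at mid-clay by the 2:1 spreading method:
Δσ = qBL/((B+z)(L+z)) = 236×2.3×2.3/((2.3+4.5)(2.3+4.5)) = 26.999 kPa
Final effective stress: σ'_f = 57.595 + 26.999 = 84.594 kPa.
σ'_f = 84.594 > σ'_p = 74.8 kPa, so the stress path crosses the preconsolidation pressure — recompression up to σ'_p, then virgin compression beyond:
S_c = H/(1+e₀)·[C_r·log₁₀(σ'_p/σ'_0) + C_c·log₁₀(σ'_f/σ'_p)]
    = 4.4/1.77 × [0.026×log₁₀(74.8/57.595) + 0.15×log₁₀(84.594/74.8)]
    = 2.4859 × [0.0029514 + 0.0080157] = 0.02726 m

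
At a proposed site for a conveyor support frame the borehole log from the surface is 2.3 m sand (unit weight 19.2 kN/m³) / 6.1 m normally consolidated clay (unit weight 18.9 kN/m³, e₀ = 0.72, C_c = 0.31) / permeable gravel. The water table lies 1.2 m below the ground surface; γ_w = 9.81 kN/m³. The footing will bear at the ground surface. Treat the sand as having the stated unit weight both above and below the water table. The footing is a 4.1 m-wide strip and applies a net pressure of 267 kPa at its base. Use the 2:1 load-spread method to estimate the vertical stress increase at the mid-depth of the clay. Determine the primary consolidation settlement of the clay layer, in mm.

Mid-depth of clay below the ground surface: z = 2.3 + 6.1/2 = 5.35 m.
Total vertical stress at mid-clay: σ_v = 19.2×2.3 + 18.9×3.05 = 101.8 kPa.
Pore pressure: u = 9.81×(5.35 − 1.2) = 40.712 kPa.
Initial effective stress: σ'_0 = σ_v − u = 101.8 − 40.712 = 61.088 kPa.
Stress increase at mid-clay by the 2:1 spreading method:
Δσ = qB/(B+z) = 267×4.1/(4.1+5.35) = 115.84 kPa
Final effective stress: σ'_f = σ'_0 + Δσ = 61.088 + 115.84 = 176.93 kPa.
Normally consolidated clay, so the full stress increment lies on the virgin compression line:
S_c = C_c·H/(1+e₀)·log₁₀(σ'_f/σ'_0) = 0.31×6.1/(1+0.72)×log₁₀(176.93/61.088)
    = 1.0994 × 0.46185 = 0.5078 m

S_c ≈ 508 mm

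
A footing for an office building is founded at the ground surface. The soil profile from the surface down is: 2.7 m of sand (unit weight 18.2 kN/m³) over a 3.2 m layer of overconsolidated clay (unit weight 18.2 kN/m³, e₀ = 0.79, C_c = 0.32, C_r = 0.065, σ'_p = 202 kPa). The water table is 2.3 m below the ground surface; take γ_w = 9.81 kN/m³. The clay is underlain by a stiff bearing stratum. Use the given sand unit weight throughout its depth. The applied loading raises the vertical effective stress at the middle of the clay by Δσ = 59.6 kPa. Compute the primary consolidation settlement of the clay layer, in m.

Mid-depth of clay below the ground surface: z = 2.7 + 3.2/2 = 4.3 m.
Total vertical stress at mid-clay: σ_v = 18.2×2.7 + 18.2×1.6 = 78.26 kPa.
Pore pressure: u = 9.81×(4.3 − 2.3) = 19.62 kPa.
Initial effective stress: σ'_0 = σ_v − u = 78.26 − 19.62 = 58.64 kPa.
Final effective stress: σ'_f = 58.64 + 59.6 = 118.24 kPa.
σ'_f = 118.24 ≤ σ'_p = 202 kPa, so the clay remains overconsolidated and only the recompression index applies:
S_c = C_r·H/(1+e₀)·log₁₀(σ'_f/σ'_0) = 0.065×3.2/1.79×log₁₀(118.24/58.64)
    = 0.1162 × 0.30457 = 0.03539 m

S_c ≈ 0.0354 m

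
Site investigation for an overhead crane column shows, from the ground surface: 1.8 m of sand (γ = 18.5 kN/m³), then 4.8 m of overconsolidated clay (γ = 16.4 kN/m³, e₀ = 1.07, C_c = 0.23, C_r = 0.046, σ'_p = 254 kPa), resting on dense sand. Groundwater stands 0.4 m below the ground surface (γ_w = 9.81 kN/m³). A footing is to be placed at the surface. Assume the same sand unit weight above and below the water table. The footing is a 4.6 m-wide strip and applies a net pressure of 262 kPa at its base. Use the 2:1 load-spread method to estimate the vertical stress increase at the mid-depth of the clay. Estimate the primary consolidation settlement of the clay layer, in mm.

Mid-depth of clay below the ground surface: z = 1.8 + 4.8/2 = 4.2 m.
Total vertical stress at mid-clay: σ_v = 18.5×1.8 + 16.4×2.4 = 72.66 kPa.
Pore pressure: u = 9.81×(4.2 − 0.4) = 37.278 kPa.
Initial effective stress: σ'_0 = σ_v − u = 72.66 − 37.278 = 35.382 kPa.
Stress increase at mid-clay by the 2:1 spreading method:
Δσ = qB/(B+z) = 262×4.6/(4.6+4.2) = 136.95 kPa
Final effective stress: σ'_f = 35.382 + 136.95 = 172.33 kPa.
σ'_f = 172.33 ≤ σ'_p = 254 kPa, so the clay remains overconsolidated and only the recompression index applies:
S_c = C_r·H/(1+e₀)·log₁₀(σ'_f/σ'_0) = 0.046×4.8/2.07×log₁₀(172.33/35.382)
    = 0.10666 × 0.68758 = 0.07334 m

S_c ≈ 73.3 mm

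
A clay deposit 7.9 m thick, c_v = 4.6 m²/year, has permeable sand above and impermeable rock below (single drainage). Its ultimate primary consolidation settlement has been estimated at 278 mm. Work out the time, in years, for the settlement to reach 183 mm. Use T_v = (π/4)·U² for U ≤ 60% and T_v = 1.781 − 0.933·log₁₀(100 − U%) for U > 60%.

t ≈ 4.75 years

Drainage path length: H_d = H = 7.9 m (single drainage).
U = S(t)/S_ult = 183/278 = 0.6583.
U > 60%: T_v = 1.781 − 0.933·log₁₀(100 − 65.827) = 0.35008.
t = T_v·H_d²/c_v = 0.35008×7.9²/4.6 = 4.75 years.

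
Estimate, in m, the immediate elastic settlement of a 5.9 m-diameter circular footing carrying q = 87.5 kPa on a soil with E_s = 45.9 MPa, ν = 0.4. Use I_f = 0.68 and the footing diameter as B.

Immediate (elastic) settlement: S_e = q·B·(1−ν²)/E_s · I_f.
E_s = 45.9 MPa = 45900 kPa.
S_e = 87.5 × 5.9 × (1 − 0.4²) / 45900 × 0.68
    = 87.5 × 5.9 × 0.84 / 45900 × 0.68
    = 0.006424 m

S_e ≈ 0.00642 m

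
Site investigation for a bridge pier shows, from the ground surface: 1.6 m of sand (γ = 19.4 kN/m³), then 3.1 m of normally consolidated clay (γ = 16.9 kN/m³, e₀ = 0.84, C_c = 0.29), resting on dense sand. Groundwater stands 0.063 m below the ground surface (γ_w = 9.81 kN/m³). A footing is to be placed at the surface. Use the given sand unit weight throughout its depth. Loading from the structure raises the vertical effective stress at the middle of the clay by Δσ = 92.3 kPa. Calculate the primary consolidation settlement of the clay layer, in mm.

S_c ≈ 316 mm

Mid-depth of clay below the ground surface: z = 1.6 + 3.1/2 = 3.15 m.
Total vertical stress at mid-clay: σ_v = 19.4×1.6 + 16.9×1.55 = 57.235 kPa.
Pore pressure: u = 9.81×(3.15 − 0.063) = 30.283 kPa.
Initial effective stress: σ'_0 = σ_v − u = 57.235 − 30.283 = 26.952 kPa.
Final effective stress: σ'_f = σ'_0 + Δσ = 26.952 + 92.3 = 119.25 kPa.
Normally consolidated clay, so the full stress increment lies on the virgin compression line:
S_c = C_c·H/(1+e₀)·log₁₀(σ'_f/σ'_0) = 0.29×3.1/(1+0.84)×log₁₀(119.25/26.952)
    = 0.48859 × 0.64587 = 0.3156 m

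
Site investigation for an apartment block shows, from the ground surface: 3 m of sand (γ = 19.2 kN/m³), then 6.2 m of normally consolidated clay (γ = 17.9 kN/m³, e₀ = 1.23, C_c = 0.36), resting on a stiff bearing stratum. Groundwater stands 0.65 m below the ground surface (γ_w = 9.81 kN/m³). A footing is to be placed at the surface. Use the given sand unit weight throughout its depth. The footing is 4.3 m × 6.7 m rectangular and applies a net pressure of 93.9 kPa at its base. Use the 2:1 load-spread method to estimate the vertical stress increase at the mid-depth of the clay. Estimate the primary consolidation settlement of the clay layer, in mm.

Mid-depth of clay below the ground surface: z = 3 + 6.2/2 = 6.1 m.
Total vertical stress at mid-clay: σ_v = 19.2×3 + 17.9×3.1 = 113.09 kPa.
Pore pressure: u = 9.81×(6.1 − 0.65) = 53.465 kPa.
Initial effective stress: σ'_0 = σ_v − u = 113.09 − 53.465 = 59.625 kPa.
Stress increase at mid-clay by the 2:1 spreading method:
Δσ = qBL/((B+z)(L+z)) = 93.9×4.3×6.7/((4.3+6.1)(6.7+6.1)) = 20.322 kPa
Final effective stress: σ'_f = σ'_0 + Δσ = 59.625 + 20.322 = 79.947 kPa.
Normally consolidated clay, so the full stress increment lies on the virgin compression line:
S_c = C_c·H/(1+e₀)·log₁₀(σ'_f/σ'_0) = 0.36×6.2/(1+1.23)×log₁₀(79.947/59.625)
    = 1.0009 × 0.12737 = 0.1275 m

S_c ≈ 127 mm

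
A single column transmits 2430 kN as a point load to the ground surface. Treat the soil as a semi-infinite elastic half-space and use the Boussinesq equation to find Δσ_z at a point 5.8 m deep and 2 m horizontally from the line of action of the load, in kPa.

Boussinesq vertical stress below a point load on an elastic half-space:
Δσ_z = 3P/(2πz²) · [1 + (r/z)²]^(−5/2)
r/z = 2/5.8 = 0.34483; [1+(r/z)²]^(−5/2) = 0.75512.
Δσ_z = 3×2430/(2π×5.8²) × 0.75512 = 34.49 × 0.75512 = 26.04 kPa

Δσ_z ≈ 26 kPa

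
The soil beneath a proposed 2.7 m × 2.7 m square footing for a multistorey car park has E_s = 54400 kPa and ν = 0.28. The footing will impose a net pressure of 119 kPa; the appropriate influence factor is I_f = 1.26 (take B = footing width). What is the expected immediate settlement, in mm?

Immediate (elastic) settlement: S_e = q·B·(1−ν²)/E_s · I_f.
S_e = 119 × 2.7 × (1 − 0.28²) / 54400 × 1.26
    = 119 × 2.7 × 0.9216 / 54400 × 1.26
    = 0.006858 m = 6.858 mm

S_e ≈ 6.86 mm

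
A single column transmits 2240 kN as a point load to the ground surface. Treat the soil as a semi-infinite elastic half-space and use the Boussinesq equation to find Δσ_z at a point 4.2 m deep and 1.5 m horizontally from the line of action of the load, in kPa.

Δσ_z ≈ 44.9 kPa

Boussinesq vertical stress below a point load on an elastic half-space:
Δσ_z = 3P/(2πz²) · [1 + (r/z)²]^(−5/2)
r/z = 1.5/4.2 = 0.35714; [1+(r/z)²]^(−5/2) = 0.74073.
Δσ_z = 3×2240/(2π×4.2²) × 0.74073 = 60.63 × 0.74073 = 44.91 kPa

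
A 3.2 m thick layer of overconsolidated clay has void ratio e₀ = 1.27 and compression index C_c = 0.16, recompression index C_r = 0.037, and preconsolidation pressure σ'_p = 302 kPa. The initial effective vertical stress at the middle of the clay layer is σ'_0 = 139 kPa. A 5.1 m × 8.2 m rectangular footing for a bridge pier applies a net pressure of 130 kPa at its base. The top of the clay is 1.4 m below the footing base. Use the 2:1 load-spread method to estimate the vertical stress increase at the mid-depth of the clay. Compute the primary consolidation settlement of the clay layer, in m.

S_c ≈ 0.00812 m

Mid-depth of clay below the footing base: z = 1.4 + 3.2/2 = 3 m.
Stress increase at mid-clay by the 2:1 spreading method:
Δσ = qBL/((B+z)(L+z)) = 130×5.1×8.2/((5.1+3)(8.2+3)) = 59.927 kPa
Final effective stress: σ'_f = 139 + 59.927 = 198.93 kPa.
σ'_f = 198.93 ≤ σ'_p = 302 kPa, so the clay remains overconsolidated and only the recompression index applies:
S_c = C_r·H/(1+e₀)·log₁₀(σ'_f/σ'_0) = 0.037×3.2/2.27×log₁₀(198.93/139)
    = 0.052159 × 0.15569 = 0.008121 m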